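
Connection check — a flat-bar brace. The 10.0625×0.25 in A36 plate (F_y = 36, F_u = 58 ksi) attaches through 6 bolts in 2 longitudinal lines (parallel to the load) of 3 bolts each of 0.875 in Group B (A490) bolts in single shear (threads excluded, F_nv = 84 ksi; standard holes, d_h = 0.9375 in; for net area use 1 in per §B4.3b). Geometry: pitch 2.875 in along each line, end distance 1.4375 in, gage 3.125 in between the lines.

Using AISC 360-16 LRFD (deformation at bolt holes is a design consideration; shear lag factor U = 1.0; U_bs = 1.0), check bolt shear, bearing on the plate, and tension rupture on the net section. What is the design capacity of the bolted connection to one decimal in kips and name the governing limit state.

Bolt shear: A_b = π(0.875)²/4 = 0.60132 in². φR_n = 0.75 × 84 × 0.60132 × 6 × 1 = 227.3 kips.
Bearing (0.25 in plate, F_u = 58 ksi): end bolts L_c = 1.4375 − 0.9375/2 = 0.96875, R_n = min(1.2×0.96875×0.25×58, 2.4×0.875×0.25×58) = 16.856 kips/bolt; interior L_c = 2.875 − 0.9375 = 1.9375, R_n = 30.45 kips/bolt. φR_n = 0.75 × (2×16.856 + 4×30.45) = 116.6 kips.
Tension rupture (net): A_n = (10.0625 − 2×1)×0.25 = 2.0156 in² (U = 1.0, A_e = A_n). φR_n = 0.75 × 58 × 2.0156 = 87.7 kips.
Governing: min(227.3, 116.6, 87.7) = 87.7 kips → net-section rupture.

87.7 kips (net-section rupture governs)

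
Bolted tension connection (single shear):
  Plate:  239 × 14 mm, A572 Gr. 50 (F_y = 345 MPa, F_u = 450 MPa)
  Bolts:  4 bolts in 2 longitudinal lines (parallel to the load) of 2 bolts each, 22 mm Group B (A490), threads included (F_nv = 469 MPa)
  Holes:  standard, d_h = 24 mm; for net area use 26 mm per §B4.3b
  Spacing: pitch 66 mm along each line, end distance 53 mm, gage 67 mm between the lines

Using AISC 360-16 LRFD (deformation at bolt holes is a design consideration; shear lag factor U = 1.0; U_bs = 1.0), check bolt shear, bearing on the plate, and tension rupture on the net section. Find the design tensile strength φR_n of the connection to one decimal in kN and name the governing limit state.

534.8 kN (bolt shear governs)

Bolt shear: A_b = π(22)²/4 = 380.13 mm². φR_n = 0.75 × 469 × 380.13 × 4 × 1 = 534.8 kN.
Bearing (14 mm plate, F_u = 450 MPa): end bolts L_c = 53 − 24/2 = 41, R_n = min(1.2×41×14×450, 2.4×22×14×450) = 309.96 kN/bolt; interior L_c = 66 − 24 = 42, R_n = 317.52 kN/bolt. φR_n = 0.75 × (2×309.96 + 2×317.52) = 941.2 kN.
Tension rupture (net): A_n = (239 − 2×26)×14 = 2618 mm² (U = 1.0, A_e = A_n). φR_n = 0.75 × 450 × 2618 = 883.6 kN.
Governing: min(534.8, 941.2, 883.6) = 534.8 kN → bolt shear.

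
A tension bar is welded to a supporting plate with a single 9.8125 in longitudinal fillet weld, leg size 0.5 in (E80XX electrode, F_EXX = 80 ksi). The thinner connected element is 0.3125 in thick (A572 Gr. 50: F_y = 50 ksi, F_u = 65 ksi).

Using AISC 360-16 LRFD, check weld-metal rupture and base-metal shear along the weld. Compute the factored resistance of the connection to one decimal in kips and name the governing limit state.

Weld metal: throat = 0.707×0.5 = 0.3535 in, L = 9.8125 in. φR_n = 0.75 × 0.6 × 80 × 0.3535 × 9.8125 = 124.9 kips.
Base metal shear (0.3125 in plate): yield φR_n = 1.0×0.6×50×0.3125×9.8125 = 92.0 kips; rupture φR_n = 0.75×0.6×65×0.3125×9.8125 = 89.7 kips; take 89.7 kips (rupture).
Governing: min(124.9, 89.7) = 89.7 kips → base-metal shear.

89.7 kips (base-metal shear governs)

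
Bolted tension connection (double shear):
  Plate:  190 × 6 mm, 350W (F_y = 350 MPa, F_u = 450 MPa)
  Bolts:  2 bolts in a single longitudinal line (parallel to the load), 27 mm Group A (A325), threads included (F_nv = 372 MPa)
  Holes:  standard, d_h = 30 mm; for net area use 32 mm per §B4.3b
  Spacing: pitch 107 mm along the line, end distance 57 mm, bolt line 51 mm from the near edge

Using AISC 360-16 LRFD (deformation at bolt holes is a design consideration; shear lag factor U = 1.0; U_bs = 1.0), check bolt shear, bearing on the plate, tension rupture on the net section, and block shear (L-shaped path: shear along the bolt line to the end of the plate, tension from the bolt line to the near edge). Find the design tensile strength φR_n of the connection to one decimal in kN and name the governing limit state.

Bolt shear: A_b = π(27)²/4 = 572.56 mm². φR_n = 0.75 × 372 × 572.56 × 2 × 2 = 639.0 kN.
Bearing (6 mm plate, F_u = 450 MPa): end bolts L_c = 57 − 30/2 = 42, R_n = min(1.2×42×6×450, 2.4×27×6×450) = 136.08 kN/bolt; interior L_c = 107 − 30 = 77, R_n = 174.96 kN/bolt. φR_n = 0.75 × (1×136.08 + 1×174.96) = 233.3 kN.
Tension rupture (net): A_n = (190 − 1×32)×6 = 948 mm² (U = 1.0, A_e = A_n). φR_n = 0.75 × 450 × 948 = 320.0 kN.
Block shear: shear path 1×[57+1×107] = 1×164 mm, A_gv = 984, A_nv = 1×(164 − 1.5×32)×6 = 696 mm²; tension to near edge: (51 − 0.5×32)×6 = 210 mm². R_n = min(0.6×450×696, 0.6×350×984) + 1.0×450×210 = min(187.92, 206.64) + 94.5 = 282.42 kN. φR_n = 0.75 × 282.42 = 211.8 kN.
Governing: min(639.0, 233.3, 320.0, 211.8) = 211.8 kN → block shear.

211.8 kN (block shear governs)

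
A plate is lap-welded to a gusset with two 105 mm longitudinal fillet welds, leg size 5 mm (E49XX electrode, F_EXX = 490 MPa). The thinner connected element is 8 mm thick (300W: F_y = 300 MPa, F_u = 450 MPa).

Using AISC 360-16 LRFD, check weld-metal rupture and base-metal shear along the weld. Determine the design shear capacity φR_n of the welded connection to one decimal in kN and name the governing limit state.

163.7 kN (weld metal governs)

Weld metal: throat = 0.707×5 = 3.535 mm, L = 2×105 = 210 mm. φR_n = 0.75 × 0.6 × 490 × 3.535 × 210 = 163.7 kN.
Base metal shear (8 mm plate): yield φR_n = 1.0×0.6×300×8×210 = 302.4 kN; rupture φR_n = 0.75×0.6×450×8×210 = 340.2 kN; take 302.4 kN (yield).
Governing: min(163.7, 302.4) = 163.7 kN → weld metal.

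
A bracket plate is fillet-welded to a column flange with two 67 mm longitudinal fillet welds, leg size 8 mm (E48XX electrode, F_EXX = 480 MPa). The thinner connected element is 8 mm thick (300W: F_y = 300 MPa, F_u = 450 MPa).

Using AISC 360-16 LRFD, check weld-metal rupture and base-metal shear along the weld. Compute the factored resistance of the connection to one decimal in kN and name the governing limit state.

Weld metal: throat = 0.707×8 = 5.656 mm, L = 2×67 = 134 mm. φR_n = 0.75 × 0.6 × 480 × 5.656 × 134 = 163.7 kN.
Base metal shear (8 mm plate): yield φR_n = 1.0×0.6×300×8×134 = 193.0 kN; rupture φR_n = 0.75×0.6×450×8×134 = 217.1 kN; take 193.0 kN (yield).
Governing: min(163.7, 193.0) = 163.7 kN → weld metal.

163.7 kN (weld metal governs)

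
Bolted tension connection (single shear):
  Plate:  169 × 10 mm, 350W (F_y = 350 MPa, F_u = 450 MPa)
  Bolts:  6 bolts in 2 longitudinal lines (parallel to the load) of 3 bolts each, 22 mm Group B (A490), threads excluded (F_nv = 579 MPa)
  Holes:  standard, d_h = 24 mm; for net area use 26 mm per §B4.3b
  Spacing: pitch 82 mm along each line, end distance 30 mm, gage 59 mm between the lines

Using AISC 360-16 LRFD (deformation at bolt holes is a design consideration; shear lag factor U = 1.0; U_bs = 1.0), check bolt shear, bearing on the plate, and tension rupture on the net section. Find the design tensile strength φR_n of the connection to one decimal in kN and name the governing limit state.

Bolt shear: A_b = π(22)²/4 = 380.13 mm². φR_n = 0.75 × 579 × 380.13 × 6 × 1 = 990.4 kN.
Bearing (10 mm plate, F_u = 450 MPa): end bolts L_c = 30 − 24/2 = 18, R_n = min(1.2×18×10×450, 2.4×22×10×450) = 97.2 kN/bolt; interior L_c = 82 − 24 = 58, R_n = 237.6 kN/bolt. φR_n = 0.75 × (2×97.2 + 4×237.6) = 858.6 kN.
Tension rupture (net): A_n = (169 − 2×26)×10 = 1170 mm² (U = 1.0, A_e = A_n). φR_n = 0.75 × 450 × 1170 = 394.9 kN.
Governing: min(990.4, 858.6, 394.9) = 394.9 kN → net-section rupture.

394.9 kN (net-section rupture governs)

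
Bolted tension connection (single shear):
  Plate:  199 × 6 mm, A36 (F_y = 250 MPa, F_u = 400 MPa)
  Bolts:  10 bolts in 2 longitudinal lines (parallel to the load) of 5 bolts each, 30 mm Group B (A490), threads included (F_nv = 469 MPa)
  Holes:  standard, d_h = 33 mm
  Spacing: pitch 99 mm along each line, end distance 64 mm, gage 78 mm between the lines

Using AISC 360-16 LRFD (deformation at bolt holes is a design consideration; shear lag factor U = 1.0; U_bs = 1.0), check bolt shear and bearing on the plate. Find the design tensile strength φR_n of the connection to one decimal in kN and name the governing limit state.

1242.0 kN (bearing governs)

Bolt shear: A_b = π(30)²/4 = 706.86 mm². φR_n = 0.75 × 469 × 706.86 × 10 × 1 = 2486.4 kN.
Bearing (6 mm plate, F_u = 400 MPa): end bolts L_c = 64 − 33/2 = 47.5, R_n = min(1.2×47.5×6×400, 2.4×30×6×400) = 136.8 kN/bolt; interior L_c = 99 − 33 = 66, R_n = 172.8 kN/bolt. φR_n = 0.75 × (2×136.8 + 8×172.8) = 1242.0 kN.
Governing: min(2486.4, 1242.0) = 1242.0 kN → bearing.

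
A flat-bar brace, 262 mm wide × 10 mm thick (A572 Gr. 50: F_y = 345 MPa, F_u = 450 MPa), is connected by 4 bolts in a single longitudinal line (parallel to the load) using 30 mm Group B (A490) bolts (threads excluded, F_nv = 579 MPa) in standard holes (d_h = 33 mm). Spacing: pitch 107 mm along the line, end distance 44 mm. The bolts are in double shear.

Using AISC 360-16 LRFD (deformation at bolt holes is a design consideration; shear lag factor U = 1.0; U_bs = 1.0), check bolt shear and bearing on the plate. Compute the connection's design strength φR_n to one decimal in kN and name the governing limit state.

Bolt shear: A_b = π(30)²/4 = 706.86 mm². φR_n = 0.75 × 579 × 706.86 × 4 × 2 = 2455.6 kN.
Bearing (10 mm plate, F_u = 450 MPa): end bolts L_c = 44 − 33/2 = 27.5, R_n = min(1.2×27.5×10×450, 2.4×30×10×450) = 148.5 kN/bolt; interior L_c = 107 − 33 = 74, R_n = 324 kN/bolt. φR_n = 0.75 × (1×148.5 + 3×324) = 840.4 kN.
Governing: min(2455.6, 840.4) = 840.4 kN → bearing.

840.4 kN (bearing governs)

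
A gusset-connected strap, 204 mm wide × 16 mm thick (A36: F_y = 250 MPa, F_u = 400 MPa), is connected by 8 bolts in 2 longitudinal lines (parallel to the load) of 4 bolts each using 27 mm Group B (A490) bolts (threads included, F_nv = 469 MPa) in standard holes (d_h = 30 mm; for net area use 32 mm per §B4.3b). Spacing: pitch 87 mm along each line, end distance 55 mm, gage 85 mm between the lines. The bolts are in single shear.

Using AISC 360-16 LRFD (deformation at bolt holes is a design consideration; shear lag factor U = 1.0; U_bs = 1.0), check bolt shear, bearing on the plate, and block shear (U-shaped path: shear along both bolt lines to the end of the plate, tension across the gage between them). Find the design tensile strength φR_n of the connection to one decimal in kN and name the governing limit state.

Bolt shear: A_b = π(27)²/4 = 572.56 mm². φR_n = 0.75 × 469 × 572.56 × 8 × 1 = 1611.2 kN.
Bearing (16 mm plate, F_u = 400 MPa): end bolts L_c = 55 − 30/2 = 40, R_n = min(1.2×40×16×400, 2.4×27×16×400) = 307.2 kN/bolt; interior L_c = 87 − 30 = 57, R_n = 414.72 kN/bolt. φR_n = 0.75 × (2×307.2 + 6×414.72) = 2327.0 kN.
Block shear: shear path 2×[55+3×87] = 2×316 mm, A_gv = 10112, A_nv = 2×(316 − 3.5×32)×16 = 6528 mm²; tension across gage: (85 − 1×32)×16 = 848 mm². R_n = min(0.6×400×6528, 0.6×250×10112) + 1.0×400×848 = min(1566.7, 1516.8) + 339.2 = 1856 kN. φR_n = 0.75 × 1856 = 1392.0 kN.
Governing: min(1611.2, 2327.0, 1392.0) = 1392.0 kN → block shear.

1392.0 kN (block shear governs)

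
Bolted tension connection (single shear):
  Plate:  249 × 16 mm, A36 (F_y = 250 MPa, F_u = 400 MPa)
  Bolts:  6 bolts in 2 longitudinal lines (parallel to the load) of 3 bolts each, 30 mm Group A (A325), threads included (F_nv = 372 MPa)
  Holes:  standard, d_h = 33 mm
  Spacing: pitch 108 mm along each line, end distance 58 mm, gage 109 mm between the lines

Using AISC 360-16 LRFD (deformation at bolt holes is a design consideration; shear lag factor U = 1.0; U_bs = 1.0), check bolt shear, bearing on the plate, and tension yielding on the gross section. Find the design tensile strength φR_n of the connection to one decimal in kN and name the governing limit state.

Bolt shear: A_b = π(30)²/4 = 706.86 mm². φR_n = 0.75 × 372 × 706.86 × 6 × 1 = 1183.3 kN.
Bearing (16 mm plate, F_u = 400 MPa): end bolts L_c = 58 − 33/2 = 41.5, R_n = min(1.2×41.5×16×400, 2.4×30×16×400) = 318.72 kN/bolt; interior L_c = 108 − 33 = 75, R_n = 460.8 kN/bolt. φR_n = 0.75 × (2×318.72 + 4×460.8) = 1860.5 kN.
Tension yield (gross): A_g = 249×16 = 3984 mm². φR_n = 0.90 × 250 × 3984 = 896.4 kN.
Governing: min(1183.3, 1860.5, 896.4) = 896.4 kN → gross-section yield.

896.4 kN (gross-section yield governs)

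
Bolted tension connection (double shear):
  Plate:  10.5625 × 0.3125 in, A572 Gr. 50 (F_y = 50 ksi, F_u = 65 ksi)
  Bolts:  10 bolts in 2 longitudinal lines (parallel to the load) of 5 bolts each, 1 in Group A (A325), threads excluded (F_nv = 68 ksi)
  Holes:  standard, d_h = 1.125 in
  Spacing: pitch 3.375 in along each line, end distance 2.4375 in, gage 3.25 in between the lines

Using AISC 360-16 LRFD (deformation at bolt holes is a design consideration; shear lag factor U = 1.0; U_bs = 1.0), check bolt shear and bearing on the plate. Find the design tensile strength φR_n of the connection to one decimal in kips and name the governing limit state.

Bolt shear: A_b = π(1)²/4 = 0.7854 in². φR_n = 0.75 × 68 × 0.7854 × 10 × 2 = 801.1 kips.
Bearing (0.3125 in plate, F_u = 65 ksi): end bolts L_c = 2.4375 − 1.125/2 = 1.875, R_n = min(1.2×1.875×0.3125×65, 2.4×1×0.3125×65) = 45.703 kips/bolt; interior L_c = 3.375 − 1.125 = 2.25, R_n = 48.75 kips/bolt. φR_n = 0.75 × (2×45.703 + 8×48.75) = 361.1 kips.
Governing: min(801.1, 361.1) = 361.1 kips → bearing.

361.1 kips (bearing governs)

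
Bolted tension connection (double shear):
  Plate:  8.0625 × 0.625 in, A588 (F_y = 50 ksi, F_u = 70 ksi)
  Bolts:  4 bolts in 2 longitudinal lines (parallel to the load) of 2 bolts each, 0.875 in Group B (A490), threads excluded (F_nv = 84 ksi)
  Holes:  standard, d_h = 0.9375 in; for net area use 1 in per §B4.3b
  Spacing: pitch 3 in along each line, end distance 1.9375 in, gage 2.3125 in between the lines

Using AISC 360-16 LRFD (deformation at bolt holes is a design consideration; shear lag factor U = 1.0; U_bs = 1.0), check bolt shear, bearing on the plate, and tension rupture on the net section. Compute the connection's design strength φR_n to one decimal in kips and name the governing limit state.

Bolt shear: A_b = π(0.875)²/4 = 0.60132 in². φR_n = 0.75 × 84 × 0.60132 × 4 × 2 = 303.1 kips.
Bearing (0.625 in plate, F_u = 70 ksi): end bolts L_c = 1.9375 − 0.9375/2 = 1.46875, R_n = min(1.2×1.46875×0.625×70, 2.4×0.875×0.625×70) = 77.109 kips/bolt; interior L_c = 3 − 0.9375 = 2.0625, R_n = 91.875 kips/bolt. φR_n = 0.75 × (2×77.109 + 2×91.875) = 253.5 kips.
Tension rupture (net): A_n = (8.0625 − 2×1)×0.625 = 3.7891 in² (U = 1.0, A_e = A_n). φR_n = 0.75 × 70 × 3.7891 = 198.9 kips.
Governing: min(303.1, 253.5, 198.9) = 198.9 kips → net-section rupture.

198.9 kips (net-section rupture governs)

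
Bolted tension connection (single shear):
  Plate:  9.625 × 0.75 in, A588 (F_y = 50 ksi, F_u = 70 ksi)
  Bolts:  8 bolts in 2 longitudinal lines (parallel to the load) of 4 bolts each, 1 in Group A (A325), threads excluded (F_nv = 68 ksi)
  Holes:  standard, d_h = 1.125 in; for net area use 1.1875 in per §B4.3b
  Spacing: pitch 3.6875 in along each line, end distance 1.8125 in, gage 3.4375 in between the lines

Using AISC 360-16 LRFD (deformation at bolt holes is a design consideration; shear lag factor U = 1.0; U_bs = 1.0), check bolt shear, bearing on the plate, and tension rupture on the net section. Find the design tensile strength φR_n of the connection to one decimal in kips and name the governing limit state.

Bolt shear: A_b = π(1)²/4 = 0.7854 in². φR_n = 0.75 × 68 × 0.7854 × 8 × 1 = 320.4 kips.
Bearing (0.75 in plate, F_u = 70 ksi): end bolts L_c = 1.8125 − 1.125/2 = 1.25, R_n = min(1.2×1.25×0.75×70, 2.4×1×0.75×70) = 78.75 kips/bolt; interior L_c = 3.6875 − 1.125 = 2.5625, R_n = 126 kips/bolt. φR_n = 0.75 × (2×78.75 + 6×126) = 685.1 kips.
Tension rupture (net): A_n = (9.625 − 2×1.1875)×0.75 = 5.4375 in² (U = 1.0, A_e = A_n). φR_n = 0.75 × 70 × 5.4375 = 285.5 kips.
Governing: min(320.4, 685.1, 285.5) = 285.5 kips → net-section rupture.

285.5 kips (net-section rupture governs)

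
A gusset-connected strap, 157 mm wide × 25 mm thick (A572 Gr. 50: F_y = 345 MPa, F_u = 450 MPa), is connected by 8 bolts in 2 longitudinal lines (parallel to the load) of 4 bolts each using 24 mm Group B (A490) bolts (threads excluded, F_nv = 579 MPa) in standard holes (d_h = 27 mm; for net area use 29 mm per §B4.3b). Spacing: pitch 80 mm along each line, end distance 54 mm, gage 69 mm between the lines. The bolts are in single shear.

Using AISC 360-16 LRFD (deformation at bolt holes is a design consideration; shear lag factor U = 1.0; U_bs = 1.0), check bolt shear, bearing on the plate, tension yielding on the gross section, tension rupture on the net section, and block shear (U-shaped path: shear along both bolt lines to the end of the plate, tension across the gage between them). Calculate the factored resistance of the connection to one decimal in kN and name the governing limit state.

835.3 kN (net-section rupture governs)

Bolt shear: A_b = π(24)²/4 = 452.39 mm². φR_n = 0.75 × 579 × 452.39 × 8 × 1 = 1571.6 kN.
Bearing (25 mm plate, F_u = 450 MPa): end bolts L_c = 54 − 27/2 = 40.5, R_n = min(1.2×40.5×25×450, 2.4×24×25×450) = 546.75 kN/bolt; interior L_c = 80 − 27 = 53, R_n = 648 kN/bolt. φR_n = 0.75 × (2×546.75 + 6×648) = 3736.1 kN.
Tension yield (gross): A_g = 157×25 = 3925 mm². φR_n = 0.90 × 345 × 3925 = 1218.7 kN.
Tension rupture (net): A_n = (157 − 2×29)×25 = 2475 mm² (U = 1.0, A_e = A_n). φR_n = 0.75 × 450 × 2475 = 835.3 kN.
Block shear: shear path 2×[54+3×80] = 2×294 mm, A_gv = 14700, A_nv = 2×(294 − 3.5×29)×25 = 9625 mm²; tension across gage: (69 − 1×29)×25 = 1000 mm². R_n = min(0.6×450×9625, 0.6×345×14700) + 1.0×450×1000 = min(2598.8, 3042.9) + 450 = 3048.8 kN. φR_n = 0.75 × 3048.8 = 2286.6 kN.
Governing: min(1571.6, 3736.1, 1218.7, 835.3, 2286.6) = 835.3 kN → net-section rupture.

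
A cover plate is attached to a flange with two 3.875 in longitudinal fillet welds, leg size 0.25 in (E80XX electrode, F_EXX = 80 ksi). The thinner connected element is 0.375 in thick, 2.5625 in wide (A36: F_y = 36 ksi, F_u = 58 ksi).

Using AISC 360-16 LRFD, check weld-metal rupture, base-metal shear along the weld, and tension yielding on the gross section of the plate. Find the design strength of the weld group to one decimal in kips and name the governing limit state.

31.1 kips (gross-section yield governs)

Weld metal: throat = 0.707×0.25 = 0.17675 in, L = 2×3.875 = 7.75 in. φR_n = 0.75 × 0.6 × 80 × 0.17675 × 7.75 = 49.3 kips.
Base metal shear (0.375 in plate): yield φR_n = 1.0×0.6×36×0.375×7.75 = 62.8 kips; rupture φR_n = 0.75×0.6×58×0.375×7.75 = 75.9 kips; take 62.8 kips (yield).
Tension yield (gross): A_g = 2.5625×0.375 = 0.96094 in². φR_n = 0.90 × 36 × 0.96094 = 31.1 kips.
Governing: min(49.3, 62.8, 31.1) = 31.1 kips → gross-section yield.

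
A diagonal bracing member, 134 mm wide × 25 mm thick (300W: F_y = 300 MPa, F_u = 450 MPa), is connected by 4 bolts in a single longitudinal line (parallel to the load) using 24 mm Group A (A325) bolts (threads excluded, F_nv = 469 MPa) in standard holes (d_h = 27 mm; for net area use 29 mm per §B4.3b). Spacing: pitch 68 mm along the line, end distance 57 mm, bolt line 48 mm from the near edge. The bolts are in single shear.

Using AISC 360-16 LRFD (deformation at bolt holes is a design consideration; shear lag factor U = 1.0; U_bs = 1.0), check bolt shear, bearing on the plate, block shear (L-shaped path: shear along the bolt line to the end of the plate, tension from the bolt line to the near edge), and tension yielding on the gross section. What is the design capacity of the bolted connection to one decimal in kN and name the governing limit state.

636.5 kN (bolt shear governs)

Bolt shear: A_b = π(24)²/4 = 452.39 mm². φR_n = 0.75 × 469 × 452.39 × 4 × 1 = 636.5 kN.
Bearing (25 mm plate, F_u = 450 MPa): end bolts L_c = 57 − 27/2 = 43.5, R_n = min(1.2×43.5×25×450, 2.4×24×25×450) = 587.25 kN/bolt; interior L_c = 68 − 27 = 41, R_n = 553.5 kN/bolt. φR_n = 0.75 × (1×587.25 + 3×553.5) = 1685.8 kN.
Block shear: shear path 1×[57+3×68] = 1×261 mm, A_gv = 6525, A_nv = 1×(261 − 3.5×29)×25 = 3987.5 mm²; tension to near edge: (48 − 0.5×29)×25 = 837.5 mm². R_n = min(0.6×450×3987.5, 0.6×300×6525) + 1.0×450×837.5 = min(1076.6, 1174.5) + 376.88 = 1453.5 kN. φR_n = 0.75 × 1453.5 = 1090.1 kN.
Tension yield (gross): A_g = 134×25 = 3350 mm². φR_n = 0.90 × 300 × 3350 = 904.5 kN.
Governing: min(636.5, 1685.8, 1090.1, 904.5) = 636.5 kN → bolt shear.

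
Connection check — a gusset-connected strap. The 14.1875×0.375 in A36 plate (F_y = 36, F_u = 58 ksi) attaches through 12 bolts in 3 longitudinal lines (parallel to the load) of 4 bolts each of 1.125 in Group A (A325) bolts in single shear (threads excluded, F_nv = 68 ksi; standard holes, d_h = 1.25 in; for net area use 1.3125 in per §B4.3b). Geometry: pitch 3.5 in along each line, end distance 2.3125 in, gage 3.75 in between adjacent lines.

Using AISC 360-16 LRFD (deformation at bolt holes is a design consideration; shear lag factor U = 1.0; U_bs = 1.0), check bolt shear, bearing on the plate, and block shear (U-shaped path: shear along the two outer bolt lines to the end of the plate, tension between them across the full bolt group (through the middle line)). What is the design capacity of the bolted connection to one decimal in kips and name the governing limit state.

Bolt shear: A_b = π(1.125)²/4 = 0.99402 in². φR_n = 0.75 × 68 × 0.99402 × 12 × 1 = 608.3 kips.
Bearing (0.375 in plate, F_u = 58 ksi): end bolts L_c = 2.3125 − 1.25/2 = 1.6875, R_n = min(1.2×1.6875×0.375×58, 2.4×1.125×0.375×58) = 44.044 kips/bolt; interior L_c = 3.5 − 1.25 = 2.25, R_n = 58.725 kips/bolt. φR_n = 0.75 × (3×44.044 + 9×58.725) = 495.5 kips.
Block shear: shear path 2×[2.3125+3×3.5] = 2×12.8125 in, A_gv = 9.6094, A_nv = 2×(12.8125 − 3.5×1.3125)×0.375 = 6.1641 in²; tension across gage: (7.5 − 2×1.3125)×0.375 = 1.8281 in². R_n = min(0.6×58×6.1641, 0.6×36×9.6094) + 1.0×58×1.8281 = min(214.51, 207.56) + 106.03 = 313.59 kips. φR_n = 0.75 × 313.59 = 235.2 kips.
Governing: min(608.3, 495.5, 235.2) = 235.2 kips → block shear.

235.2 kips (block shear governs)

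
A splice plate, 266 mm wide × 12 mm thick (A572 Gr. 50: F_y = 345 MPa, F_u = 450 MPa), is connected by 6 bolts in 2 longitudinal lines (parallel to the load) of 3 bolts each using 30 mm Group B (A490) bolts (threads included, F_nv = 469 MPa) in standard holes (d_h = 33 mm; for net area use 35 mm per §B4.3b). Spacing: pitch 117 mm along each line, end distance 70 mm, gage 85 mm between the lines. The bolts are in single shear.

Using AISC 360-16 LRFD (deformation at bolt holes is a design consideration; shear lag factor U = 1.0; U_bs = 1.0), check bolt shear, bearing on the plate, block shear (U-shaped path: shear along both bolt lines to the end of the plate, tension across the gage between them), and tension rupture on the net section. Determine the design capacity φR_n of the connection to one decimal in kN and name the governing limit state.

793.8 kN (net-section rupture governs)

Bolt shear: A_b = π(30)²/4 = 706.86 mm². φR_n = 0.75 × 469 × 706.86 × 6 × 1 = 1491.8 kN.
Bearing (12 mm plate, F_u = 450 MPa): end bolts L_c = 70 − 33/2 = 53.5, R_n = min(1.2×53.5×12×450, 2.4×30×12×450) = 346.68 kN/bolt; interior L_c = 117 − 33 = 84, R_n = 388.8 kN/bolt. φR_n = 0.75 × (2×346.68 + 4×388.8) = 1686.4 kN.
Block shear: shear path 2×[70+2×117] = 2×304 mm, A_gv = 7296, A_nv = 2×(304 − 2.5×35)×12 = 5196 mm²; tension across gage: (85 − 1×35)×12 = 600 mm². R_n = min(0.6×450×5196, 0.6×345×7296) + 1.0×450×600 = min(1402.9, 1510.3) + 270 = 1672.9 kN. φR_n = 0.75 × 1672.9 = 1254.7 kN.
Tension rupture (net): A_n = (266 − 2×35)×12 = 2352 mm² (U = 1.0, A_e = A_n). φR_n = 0.75 × 450 × 2352 = 793.8 kN.
Governing: min(1491.8, 1686.4, 1254.7, 793.8) = 793.8 kN → net-section rupture.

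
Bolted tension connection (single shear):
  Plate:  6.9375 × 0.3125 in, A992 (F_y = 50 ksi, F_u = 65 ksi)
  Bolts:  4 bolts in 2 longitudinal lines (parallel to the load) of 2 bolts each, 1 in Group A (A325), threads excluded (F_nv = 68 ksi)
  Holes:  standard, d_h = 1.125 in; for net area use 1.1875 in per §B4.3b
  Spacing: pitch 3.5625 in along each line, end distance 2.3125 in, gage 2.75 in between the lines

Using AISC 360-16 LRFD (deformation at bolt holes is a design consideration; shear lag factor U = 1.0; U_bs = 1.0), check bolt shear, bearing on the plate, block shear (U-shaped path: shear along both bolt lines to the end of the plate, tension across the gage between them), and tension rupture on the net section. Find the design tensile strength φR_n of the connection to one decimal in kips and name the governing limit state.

69.5 kips (net-section rupture governs)

Bolt shear: A_b = π(1)²/4 = 0.7854 in². φR_n = 0.75 × 68 × 0.7854 × 4 × 1 = 160.2 kips.
Bearing (0.3125 in plate, F_u = 65 ksi): end bolts L_c = 2.3125 − 1.125/2 = 1.75, R_n = min(1.2×1.75×0.3125×65, 2.4×1×0.3125×65) = 42.656 kips/bolt; interior L_c = 3.5625 − 1.125 = 2.4375, R_n = 48.75 kips/bolt. φR_n = 0.75 × (2×42.656 + 2×48.75) = 137.1 kips.
Block shear: shear path 2×[2.3125+1×3.5625] = 2×5.875 in, A_gv = 3.6719, A_nv = 2×(5.875 − 1.5×1.1875)×0.3125 = 2.5586 in²; tension across gage: (2.75 − 1×1.1875)×0.3125 = 0.48828 in². R_n = min(0.6×65×2.5586, 0.6×50×3.6719) + 1.0×65×0.48828 = min(99.785, 110.16) + 31.738 = 131.52 kips. φR_n = 0.75 × 131.52 = 98.6 kips.
Tension rupture (net): A_n = (6.9375 − 2×1.1875)×0.3125 = 1.4258 in² (U = 1.0, A_e = A_n). φR_n = 0.75 × 65 × 1.4258 = 69.5 kips.
Governing: min(160.2, 137.1, 98.6, 69.5) = 69.5 kips → net-section rupture.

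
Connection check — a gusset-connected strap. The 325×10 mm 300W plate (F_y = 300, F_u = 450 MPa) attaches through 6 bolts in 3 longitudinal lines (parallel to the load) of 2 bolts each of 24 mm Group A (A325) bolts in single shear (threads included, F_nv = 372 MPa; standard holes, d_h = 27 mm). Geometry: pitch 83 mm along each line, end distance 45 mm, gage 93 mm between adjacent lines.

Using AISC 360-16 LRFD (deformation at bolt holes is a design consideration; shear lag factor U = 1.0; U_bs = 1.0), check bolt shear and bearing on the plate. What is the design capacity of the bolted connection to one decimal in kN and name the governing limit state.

757.3 kN (bolt shear governs)

Bolt shear: A_b = π(24)²/4 = 452.39 mm². φR_n = 0.75 × 372 × 452.39 × 6 × 1 = 757.3 kN.
Bearing (10 mm plate, F_u = 450 MPa): end bolts L_c = 45 − 27/2 = 31.5, R_n = min(1.2×31.5×10×450, 2.4×24×10×450) = 170.1 kN/bolt; interior L_c = 83 − 27 = 56, R_n = 259.2 kN/bolt. φR_n = 0.75 × (3×170.1 + 3×259.2) = 965.9 kN.
Governing: min(757.3, 965.9) = 757.3 kN → bolt shear.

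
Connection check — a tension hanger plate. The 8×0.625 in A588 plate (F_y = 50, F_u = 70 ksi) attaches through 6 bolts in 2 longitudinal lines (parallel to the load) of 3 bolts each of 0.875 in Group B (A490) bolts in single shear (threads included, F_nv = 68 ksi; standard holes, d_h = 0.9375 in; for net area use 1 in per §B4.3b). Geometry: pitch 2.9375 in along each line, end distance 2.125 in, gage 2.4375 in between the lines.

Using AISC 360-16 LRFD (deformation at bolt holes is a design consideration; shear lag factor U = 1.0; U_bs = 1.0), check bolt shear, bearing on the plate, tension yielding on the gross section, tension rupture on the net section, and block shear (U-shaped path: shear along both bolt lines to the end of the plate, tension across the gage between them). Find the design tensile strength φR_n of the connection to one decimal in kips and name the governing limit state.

Bolt shear: A_b = π(0.875)²/4 = 0.60132 in². φR_n = 0.75 × 68 × 0.60132 × 6 × 1 = 184.0 kips.
Bearing (0.625 in plate, F_u = 70 ksi): end bolts L_c = 2.125 − 0.9375/2 = 1.65625, R_n = min(1.2×1.65625×0.625×70, 2.4×0.875×0.625×70) = 86.953 kips/bolt; interior L_c = 2.9375 − 0.9375 = 2, R_n = 91.875 kips/bolt. φR_n = 0.75 × (2×86.953 + 4×91.875) = 406.1 kips.
Tension yield (gross): A_g = 8×0.625 = 5 in². φR_n = 0.90 × 50 × 5 = 225.0 kips.
Tension rupture (net): A_n = (8 − 2×1)×0.625 = 3.75 in² (U = 1.0, A_e = A_n). φR_n = 0.75 × 70 × 3.75 = 196.9 kips.
Block shear: shear path 2×[2.125+2×2.9375] = 2×8 in, A_gv = 10, A_nv = 2×(8 − 2.5×1)×0.625 = 6.875 in²; tension across gage: (2.4375 − 1×1)×0.625 = 0.89844 in². R_n = min(0.6×70×6.875, 0.6×50×10) + 1.0×70×0.89844 = min(288.75, 300) + 62.891 = 351.64 kips. φR_n = 0.75 × 351.64 = 263.7 kips.
Governing: min(184.0, 406.1, 225.0, 196.9, 263.7) = 184.0 kips → bolt shear.

184.0 kips (bolt shear governs)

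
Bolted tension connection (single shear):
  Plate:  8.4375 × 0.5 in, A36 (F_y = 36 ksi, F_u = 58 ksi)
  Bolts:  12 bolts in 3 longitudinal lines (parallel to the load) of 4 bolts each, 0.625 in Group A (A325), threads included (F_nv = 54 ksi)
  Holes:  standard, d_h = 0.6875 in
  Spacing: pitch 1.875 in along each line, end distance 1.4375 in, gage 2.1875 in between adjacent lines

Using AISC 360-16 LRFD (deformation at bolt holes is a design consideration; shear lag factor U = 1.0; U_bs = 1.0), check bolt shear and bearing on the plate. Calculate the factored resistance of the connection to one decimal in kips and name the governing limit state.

Bolt shear: A_b = π(0.625)²/4 = 0.3068 in². φR_n = 0.75 × 54 × 0.3068 × 12 × 1 = 149.1 kips.
Bearing (0.5 in plate, F_u = 58 ksi): end bolts L_c = 1.4375 − 0.6875/2 = 1.09375, R_n = min(1.2×1.09375×0.5×58, 2.4×0.625×0.5×58) = 38.063 kips/bolt; interior L_c = 1.875 − 0.6875 = 1.1875, R_n = 41.325 kips/bolt. φR_n = 0.75 × (3×38.063 + 9×41.325) = 364.6 kips.
Governing: min(149.1, 364.6) = 149.1 kips → bolt shear.

149.1 kips (bolt shear governs)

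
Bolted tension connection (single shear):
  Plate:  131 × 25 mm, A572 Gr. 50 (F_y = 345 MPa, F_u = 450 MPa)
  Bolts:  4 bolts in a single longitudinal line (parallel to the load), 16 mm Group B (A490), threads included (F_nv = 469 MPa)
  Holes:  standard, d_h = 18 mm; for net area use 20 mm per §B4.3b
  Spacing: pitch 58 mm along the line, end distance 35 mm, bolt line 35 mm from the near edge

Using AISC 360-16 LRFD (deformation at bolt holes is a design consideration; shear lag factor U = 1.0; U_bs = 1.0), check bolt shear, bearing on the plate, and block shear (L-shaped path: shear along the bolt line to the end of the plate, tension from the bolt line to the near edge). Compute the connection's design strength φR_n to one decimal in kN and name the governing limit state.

Bolt shear: A_b = π(16)²/4 = 201.06 mm². φR_n = 0.75 × 469 × 201.06 × 4 × 1 = 282.9 kN.
Bearing (25 mm plate, F_u = 450 MPa): end bolts L_c = 35 − 18/2 = 26, R_n = min(1.2×26×25×450, 2.4×16×25×450) = 351 kN/bolt; interior L_c = 58 − 18 = 40, R_n = 432 kN/bolt. φR_n = 0.75 × (1×351 + 3×432) = 1235.3 kN.
Block shear: shear path 1×[35+3×58] = 1×209 mm, A_gv = 5225, A_nv = 1×(209 − 3.5×20)×25 = 3475 mm²; tension to near edge: (35 − 0.5×20)×25 = 625 mm². R_n = min(0.6×450×3475, 0.6×345×5225) + 1.0×450×625 = min(938.25, 1081.6) + 281.25 = 1219.5 kN. φR_n = 0.75 × 1219.5 = 914.6 kN.
Governing: min(282.9, 1235.3, 914.6) = 282.9 kN → bolt shear.

282.9 kN (bolt shear governs)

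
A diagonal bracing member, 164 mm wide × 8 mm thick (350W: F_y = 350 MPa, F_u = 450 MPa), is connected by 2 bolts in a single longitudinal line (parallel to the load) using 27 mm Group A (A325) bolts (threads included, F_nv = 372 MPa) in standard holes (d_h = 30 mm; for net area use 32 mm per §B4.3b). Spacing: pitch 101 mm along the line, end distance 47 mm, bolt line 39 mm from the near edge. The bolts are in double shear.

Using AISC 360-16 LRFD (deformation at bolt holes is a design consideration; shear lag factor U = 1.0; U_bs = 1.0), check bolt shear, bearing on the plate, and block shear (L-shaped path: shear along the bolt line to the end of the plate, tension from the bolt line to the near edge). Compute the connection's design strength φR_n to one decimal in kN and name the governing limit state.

224.1 kN (block shear governs)

Bolt shear: A_b = π(27)²/4 = 572.56 mm². φR_n = 0.75 × 372 × 572.56 × 2 × 2 = 639.0 kN.
Bearing (8 mm plate, F_u = 450 MPa): end bolts L_c = 47 − 30/2 = 32, R_n = min(1.2×32×8×450, 2.4×27×8×450) = 138.24 kN/bolt; interior L_c = 101 − 30 = 71, R_n = 233.28 kN/bolt. φR_n = 0.75 × (1×138.24 + 1×233.28) = 278.6 kN.
Block shear: shear path 1×[47+1×101] = 1×148 mm, A_gv = 1184, A_nv = 1×(148 − 1.5×32)×8 = 800 mm²; tension to near edge: (39 − 0.5×32)×8 = 184 mm². R_n = min(0.6×450×800, 0.6×350×1184) + 1.0×450×184 = min(216, 248.64) + 82.8 = 298.8 kN. φR_n = 0.75 × 298.8 = 224.1 kN.
Governing: min(639.0, 278.6, 224.1) = 224.1 kN → block shear.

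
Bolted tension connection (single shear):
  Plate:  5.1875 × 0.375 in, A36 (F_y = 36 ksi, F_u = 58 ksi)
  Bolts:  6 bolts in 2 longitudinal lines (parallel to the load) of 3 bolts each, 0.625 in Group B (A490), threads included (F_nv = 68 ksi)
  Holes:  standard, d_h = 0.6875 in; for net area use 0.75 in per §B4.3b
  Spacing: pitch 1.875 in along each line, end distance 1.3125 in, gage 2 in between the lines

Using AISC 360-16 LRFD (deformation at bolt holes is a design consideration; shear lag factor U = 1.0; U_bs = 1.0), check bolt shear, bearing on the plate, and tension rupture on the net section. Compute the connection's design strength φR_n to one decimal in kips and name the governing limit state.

Bolt shear: A_b = π(0.625)²/4 = 0.3068 in². φR_n = 0.75 × 68 × 0.3068 × 6 × 1 = 93.9 kips.
Bearing (0.375 in plate, F_u = 58 ksi): end bolts L_c = 1.3125 − 0.6875/2 = 0.96875, R_n = min(1.2×0.96875×0.375×58, 2.4×0.625×0.375×58) = 25.284 kips/bolt; interior L_c = 1.875 − 0.6875 = 1.1875, R_n = 30.994 kips/bolt. φR_n = 0.75 × (2×25.284 + 4×30.994) = 130.9 kips.
Tension rupture (net): A_n = (5.1875 − 2×0.75)×0.375 = 1.3828 in² (U = 1.0, A_e = A_n). φR_n = 0.75 × 58 × 1.3828 = 60.2 kips.
Governing: min(93.9, 130.9, 60.2) = 60.2 kips → net-section rupture.

60.2 kips (net-section rupture governs)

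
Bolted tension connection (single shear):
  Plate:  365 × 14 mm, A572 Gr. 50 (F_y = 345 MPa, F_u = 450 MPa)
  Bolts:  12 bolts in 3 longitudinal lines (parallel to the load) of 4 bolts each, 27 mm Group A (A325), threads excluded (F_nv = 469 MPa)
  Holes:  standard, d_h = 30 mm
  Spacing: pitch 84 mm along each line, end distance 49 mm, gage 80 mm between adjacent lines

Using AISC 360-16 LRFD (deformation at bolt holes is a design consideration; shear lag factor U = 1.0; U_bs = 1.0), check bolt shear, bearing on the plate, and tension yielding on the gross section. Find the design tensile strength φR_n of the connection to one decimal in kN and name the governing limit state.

1586.7 kN (gross-section yield governs)

Bolt shear: A_b = π(27)²/4 = 572.56 mm². φR_n = 0.75 × 469 × 572.56 × 12 × 1 = 2416.8 kN.
Bearing (14 mm plate, F_u = 450 MPa): end bolts L_c = 49 − 30/2 = 34, R_n = min(1.2×34×14×450, 2.4×27×14×450) = 257.04 kN/bolt; interior L_c = 84 − 30 = 54, R_n = 408.24 kN/bolt. φR_n = 0.75 × (3×257.04 + 9×408.24) = 3334.0 kN.
Tension yield (gross): A_g = 365×14 = 5110 mm². φR_n = 0.90 × 345 × 5110 = 1586.7 kN.
Governing: min(2416.8, 3334.0, 1586.7) = 1586.7 kN → gross-section yield.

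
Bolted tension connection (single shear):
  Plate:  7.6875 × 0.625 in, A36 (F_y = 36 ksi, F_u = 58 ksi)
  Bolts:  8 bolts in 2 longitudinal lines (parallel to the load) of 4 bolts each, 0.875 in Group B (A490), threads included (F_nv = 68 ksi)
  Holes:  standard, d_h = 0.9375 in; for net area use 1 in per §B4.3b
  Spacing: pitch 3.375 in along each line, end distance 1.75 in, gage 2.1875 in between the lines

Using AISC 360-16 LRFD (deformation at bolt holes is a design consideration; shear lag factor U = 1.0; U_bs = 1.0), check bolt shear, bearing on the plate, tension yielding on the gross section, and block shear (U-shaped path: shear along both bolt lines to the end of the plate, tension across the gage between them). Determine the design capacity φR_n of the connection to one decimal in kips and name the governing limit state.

155.7 kips (gross-section yield governs)

Bolt shear: A_b = π(0.875)²/4 = 0.60132 in². φR_n = 0.75 × 68 × 0.60132 × 8 × 1 = 245.3 kips.
Bearing (0.625 in plate, F_u = 58 ksi): end bolts L_c = 1.75 − 0.9375/2 = 1.28125, R_n = min(1.2×1.28125×0.625×58, 2.4×0.875×0.625×58) = 55.734 kips/bolt; interior L_c = 3.375 − 0.9375 = 2.4375, R_n = 76.125 kips/bolt. φR_n = 0.75 × (2×55.734 + 6×76.125) = 426.2 kips.
Tension yield (gross): A_g = 7.6875×0.625 = 4.8047 in². φR_n = 0.90 × 36 × 4.8047 = 155.7 kips.
Block shear: shear path 2×[1.75+3×3.375] = 2×11.875 in, A_gv = 14.844, A_nv = 2×(11.875 − 3.5×1)×0.625 = 10.469 in²; tension across gage: (2.1875 − 1×1)×0.625 = 0.74219 in². R_n = min(0.6×58×10.469, 0.6×36×14.844) + 1.0×58×0.74219 = min(364.32, 320.63) + 43.047 = 363.68 kips. φR_n = 0.75 × 363.68 = 272.8 kips.
Governing: min(245.3, 426.2, 155.7, 272.8) = 155.7 kips → gross-section yield.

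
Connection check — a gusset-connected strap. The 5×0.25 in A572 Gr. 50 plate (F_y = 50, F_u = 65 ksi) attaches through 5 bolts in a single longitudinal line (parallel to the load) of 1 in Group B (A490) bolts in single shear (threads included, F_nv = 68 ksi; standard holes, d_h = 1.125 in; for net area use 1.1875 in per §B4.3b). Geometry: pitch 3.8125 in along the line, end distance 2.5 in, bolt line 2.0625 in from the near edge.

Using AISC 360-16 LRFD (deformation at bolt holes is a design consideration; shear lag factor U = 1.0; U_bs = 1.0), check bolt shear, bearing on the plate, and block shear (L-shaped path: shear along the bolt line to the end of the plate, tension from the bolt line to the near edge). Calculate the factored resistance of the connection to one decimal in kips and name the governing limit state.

108.6 kips (block shear governs)

Bolt shear: A_b = π(1)²/4 = 0.7854 in². φR_n = 0.75 × 68 × 0.7854 × 5 × 1 = 200.3 kips.
Bearing (0.25 in plate, F_u = 65 ksi): end bolts L_c = 2.5 − 1.125/2 = 1.9375, R_n = min(1.2×1.9375×0.25×65, 2.4×1×0.25×65) = 37.781 kips/bolt; interior L_c = 3.8125 − 1.125 = 2.6875, R_n = 39 kips/bolt. φR_n = 0.75 × (1×37.781 + 4×39) = 145.3 kips.
Block shear: shear path 1×[2.5+4×3.8125] = 1×17.75 in, A_gv = 4.4375, A_nv = 1×(17.75 − 4.5×1.1875)×0.25 = 3.1016 in²; tension to near edge: (2.0625 − 0.5×1.1875)×0.25 = 0.36719 in². R_n = min(0.6×65×3.1016, 0.6×50×4.4375) + 1.0×65×0.36719 = min(120.96, 133.13) + 23.867 = 144.83 kips. φR_n = 0.75 × 144.83 = 108.6 kips.
Governing: min(200.3, 145.3, 108.6) = 108.6 kips → block shear.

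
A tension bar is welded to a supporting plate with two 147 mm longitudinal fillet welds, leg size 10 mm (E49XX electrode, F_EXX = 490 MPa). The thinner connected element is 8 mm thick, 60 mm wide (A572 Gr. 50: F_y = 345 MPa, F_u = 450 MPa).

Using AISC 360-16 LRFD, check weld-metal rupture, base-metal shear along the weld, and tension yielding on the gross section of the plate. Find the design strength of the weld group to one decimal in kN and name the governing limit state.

149.0 kN (gross-section yield governs)

Weld metal: throat = 0.707×10 = 7.07 mm, L = 2×147 = 294 mm. φR_n = 0.75 × 0.6 × 490 × 7.07 × 294 = 458.3 kN.
Base metal shear (8 mm plate): yield φR_n = 1.0×0.6×345×8×294 = 486.9 kN; rupture φR_n = 0.75×0.6×450×8×294 = 476.3 kN; take 476.3 kN (rupture).
Tension yield (gross): A_g = 60×8 = 480 mm². φR_n = 0.90 × 345 × 480 = 149.0 kN.
Governing: min(458.3, 476.3, 149.0) = 149.0 kN → gross-section yield.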